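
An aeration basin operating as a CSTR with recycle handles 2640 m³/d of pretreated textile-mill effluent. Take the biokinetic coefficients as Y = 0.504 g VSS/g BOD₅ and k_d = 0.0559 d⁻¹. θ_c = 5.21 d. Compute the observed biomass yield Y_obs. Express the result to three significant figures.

The observed yield is Y_obs = Y/(1 + k_d·θ_c) = 0.504 / (1 + 0.0559 × 5.21) = 0.504 / 1.291 = 0.3903 g VSS per g BOD₅ removed.

Y_obs ≈ 0.390 g VSS/g BOD₅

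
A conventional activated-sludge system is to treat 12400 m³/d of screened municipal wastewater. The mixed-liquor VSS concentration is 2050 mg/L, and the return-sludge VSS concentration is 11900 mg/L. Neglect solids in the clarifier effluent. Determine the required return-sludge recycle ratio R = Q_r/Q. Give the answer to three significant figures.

R ≈ 0.208

Mass balance around the secondary clarifier (neglecting effluent solids): R = X / (X_r − X) = 2050 / (11900 − 2050) = 0.2081.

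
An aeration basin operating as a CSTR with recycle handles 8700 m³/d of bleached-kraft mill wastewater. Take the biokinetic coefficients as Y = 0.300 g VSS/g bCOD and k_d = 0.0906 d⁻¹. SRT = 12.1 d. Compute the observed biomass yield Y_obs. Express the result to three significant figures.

Correct the yield for decay: Y_obs = Y/(1 + k_d θ_c) = 0.300 / (1 + 0.0906 × 12.1) = 0.300 / 2.096 = 0.1431.

Y_obs ≈ 0.143 g VSS/g bCOD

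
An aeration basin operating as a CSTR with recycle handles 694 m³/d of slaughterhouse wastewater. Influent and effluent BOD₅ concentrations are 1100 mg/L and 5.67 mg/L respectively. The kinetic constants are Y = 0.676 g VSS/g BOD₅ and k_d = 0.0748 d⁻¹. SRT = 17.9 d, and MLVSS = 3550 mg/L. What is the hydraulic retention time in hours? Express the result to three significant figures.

From the SRT design equation V = Y Q (S₀−S) θ_c / [X (1 + k_d θ_c)] = 0.676 × 694 × (1100 − 5.67) × 17.9 / [3550 × (1 + 0.0748 × 17.9)] = 9.19×10^6 / 8303 = 1107 m³.
Hydraulic retention time τ = V/Q = 1107 / 694 = 1.595 d = 38.28 h.

τ ≈ 38.3 h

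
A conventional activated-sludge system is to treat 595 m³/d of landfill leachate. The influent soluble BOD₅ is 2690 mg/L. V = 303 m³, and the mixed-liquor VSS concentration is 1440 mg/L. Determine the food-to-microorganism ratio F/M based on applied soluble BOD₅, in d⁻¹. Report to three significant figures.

F/M ≈ 3.67 d⁻¹

F/M = Q·S₀ / (V·X) = 595 × 2690 / (303.0 × 1440) = 3.668 g soluble BOD₅·(g VSS·d)⁻¹.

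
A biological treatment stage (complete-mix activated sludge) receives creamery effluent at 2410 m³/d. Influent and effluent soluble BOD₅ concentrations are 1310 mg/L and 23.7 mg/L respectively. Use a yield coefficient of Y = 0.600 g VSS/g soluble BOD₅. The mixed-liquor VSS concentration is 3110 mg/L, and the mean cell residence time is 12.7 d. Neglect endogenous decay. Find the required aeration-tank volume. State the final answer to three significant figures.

V·X = Y·Q·ΔS·θ_c gives V = 0.600 × 2410 × (1310 − 23.7) × 12.7 / 3110 = 7595 m³.

V ≈ 7600 m³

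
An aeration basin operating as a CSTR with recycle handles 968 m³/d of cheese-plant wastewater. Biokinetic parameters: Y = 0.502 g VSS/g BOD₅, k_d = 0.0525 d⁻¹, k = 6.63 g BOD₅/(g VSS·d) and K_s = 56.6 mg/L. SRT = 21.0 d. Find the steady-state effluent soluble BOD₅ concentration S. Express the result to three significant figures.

S ≈ 1.76 mg/L

For a completely mixed reactor with recycle the Lawrence–McCarty relation gives S = K_s·(1 + k_d·θ_c) / [θ_c·(Y·k − k_d) − 1] = 56.6 × (1 + 0.0525 × 21.0) / [21.0 × (0.502 × 6.63 − 0.0525) − 1] = 119.0 / 67.79 = 1.755 mg/L.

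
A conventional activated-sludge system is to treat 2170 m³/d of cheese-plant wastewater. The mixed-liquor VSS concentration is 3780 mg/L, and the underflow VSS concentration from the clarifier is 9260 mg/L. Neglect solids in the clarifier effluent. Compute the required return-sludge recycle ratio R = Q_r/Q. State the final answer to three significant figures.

R ≈ 0.690

R = Q_r/Q = X/(X_r − X) = 3780 / (9260 − 3780) = 0.6898.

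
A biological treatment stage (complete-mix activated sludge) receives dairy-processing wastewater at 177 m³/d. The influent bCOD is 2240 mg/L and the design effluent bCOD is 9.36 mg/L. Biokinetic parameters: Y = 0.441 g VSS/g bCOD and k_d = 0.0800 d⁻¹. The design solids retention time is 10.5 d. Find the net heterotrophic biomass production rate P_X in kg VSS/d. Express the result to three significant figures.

Y_obs = Y / (1 + k_d θ_c) = 0.441 / (1 + 0.0800 × 10.5) = 0.441 / 1.840 = 0.2397.
Q·(S₀ − S) = 177 × (2240 − 9.36) × 10⁻³ = 394.8 kg/d removed.
So the net sludge growth is P_X = 0.2397 × 394.8 = 94.63 kg VSS/d.

P_X ≈ 94.6 kg VSS/d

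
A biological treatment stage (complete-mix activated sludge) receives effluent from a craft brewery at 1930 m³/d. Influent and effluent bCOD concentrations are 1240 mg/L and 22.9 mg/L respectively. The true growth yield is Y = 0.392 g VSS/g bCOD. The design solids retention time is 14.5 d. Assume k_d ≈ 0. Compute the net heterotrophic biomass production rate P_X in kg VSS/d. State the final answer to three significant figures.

With endogenous decay neglected, the observed yield equals the true yield: Y_obs = Y = 0.392 g VSS/g bCOD.
ΔS = 1240 − 22.9 = 1217 mg/L, so the substrate removal rate is 1930 × 1217/1000 = 2349 kg bCOD/d.
Biomass produced: P_X = Y_obs·Q·ΔS = 0.3920 × 2349 ≈ 920.8 kg VSS/d.

P_X ≈ 921 kg VSS/d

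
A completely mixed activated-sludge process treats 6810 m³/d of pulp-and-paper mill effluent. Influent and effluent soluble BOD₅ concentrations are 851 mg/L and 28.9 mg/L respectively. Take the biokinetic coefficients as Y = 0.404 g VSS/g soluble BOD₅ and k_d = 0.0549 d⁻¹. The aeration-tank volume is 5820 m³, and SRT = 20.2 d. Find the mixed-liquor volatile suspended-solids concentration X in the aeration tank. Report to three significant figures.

Solving the biomass balance for X: X = Y Q (S₀−S) θ_c / [V (1+k_d θ_c)] = 0.404 × 6810 × (851 − 28.9) × 20.2 / [5820 × (1 + 0.0549 × 20.2)] = 3722 mg/L.

X ≈ 3720 mg/L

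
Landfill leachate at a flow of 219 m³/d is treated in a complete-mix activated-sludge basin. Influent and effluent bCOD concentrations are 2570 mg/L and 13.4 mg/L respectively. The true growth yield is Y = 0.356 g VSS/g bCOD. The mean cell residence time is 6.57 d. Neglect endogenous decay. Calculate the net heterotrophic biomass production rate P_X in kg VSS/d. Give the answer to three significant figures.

P_X ≈ 199 kg VSS/d

With endogenous decay neglected, the observed yield equals the true yield: Y_obs = Y = 0.356 g VSS/g bCOD.
ΔS = 2570 − 13.4 = 2557 mg/L, so the substrate removal rate is 219 × 2557/1000 = 559.9 kg bCOD/d.
P_X = Y_obs · Q(S₀ − S) = 0.3560 × 559.9 = 199.3 kg VSS/d.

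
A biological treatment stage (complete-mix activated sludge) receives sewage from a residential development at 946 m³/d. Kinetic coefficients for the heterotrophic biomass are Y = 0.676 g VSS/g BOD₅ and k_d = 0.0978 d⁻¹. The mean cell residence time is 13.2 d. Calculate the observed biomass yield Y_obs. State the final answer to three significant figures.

The observed yield is Y_obs = Y/(1 + k_d·θ_c) = 0.676 / (1 + 0.0978 × 13.2) = 0.676 / 2.291 = 0.2951 g VSS per g BOD₅ removed.

Y_obs ≈ 0.295 g VSS/g BOD₅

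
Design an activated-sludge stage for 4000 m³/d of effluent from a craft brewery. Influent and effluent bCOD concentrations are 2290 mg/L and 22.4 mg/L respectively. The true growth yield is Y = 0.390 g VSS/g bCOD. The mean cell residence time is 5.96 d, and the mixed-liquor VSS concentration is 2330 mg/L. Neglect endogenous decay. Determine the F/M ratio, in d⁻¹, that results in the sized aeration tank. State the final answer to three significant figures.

F/M ≈ 0.434 d⁻¹

Biomass mass balance (decay neglected): V·X = Y·Q·(S₀ − S)·θ_c, so V = 0.390 × 4000 × (2290 − 22.4) × 5.96 / 2330 = 9049 m³.
F/M = applied load / biomass = Q·S₀/(V·X) = 4000 × 2290 / (9049 × 2330) = 0.4345 d⁻¹.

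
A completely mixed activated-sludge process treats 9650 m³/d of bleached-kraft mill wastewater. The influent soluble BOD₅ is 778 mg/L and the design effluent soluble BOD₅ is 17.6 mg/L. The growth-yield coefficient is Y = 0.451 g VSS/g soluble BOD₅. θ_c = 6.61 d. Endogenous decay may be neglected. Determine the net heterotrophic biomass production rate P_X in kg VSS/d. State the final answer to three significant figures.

No decay correction is needed, so Y_obs = Y = 0.451.
Substrate removed = Q·(S₀ − S) = 9650 m³/d × (778 − 17.6) g/m³ = 7.34×10^6 g/d = 7338 kg/d.
Biomass produced: P_X = Y_obs·Q·ΔS = 0.4510 × 7338 ≈ 3309 kg VSS/d.

P_X ≈ 3310 kg VSS/d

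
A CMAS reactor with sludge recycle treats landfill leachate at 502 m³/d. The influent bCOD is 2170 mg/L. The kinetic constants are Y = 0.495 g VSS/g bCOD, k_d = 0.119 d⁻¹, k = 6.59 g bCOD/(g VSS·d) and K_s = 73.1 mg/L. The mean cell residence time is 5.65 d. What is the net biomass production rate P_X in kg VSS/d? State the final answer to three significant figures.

Effluent substrate depends only on kinetics and SRT: S = K_s(1 + k_d θ_c) / [θ_c(Yk − k_d) − 1] = 73.1 × (1 + 0.119 × 5.65) / [5.65 × (0.495 × 6.59 − 0.119) − 1] = 122.2 / 16.76 = 7.295 mg/L.
Correct the yield for decay: Y_obs = Y/(1 + k_d θ_c) = 0.495 / (1 + 0.119 × 5.65) = 0.495 / 1.672 = 0.2960.
Mass of bCOD removed per day: Q(S₀ − S) = 502 × 2163 g/m³ = 1086 kg/d.
So the net sludge growth is P_X = 0.2960 × 1086 = 321.4 kg VSS/d.

P_X ≈ 321 kg VSS/d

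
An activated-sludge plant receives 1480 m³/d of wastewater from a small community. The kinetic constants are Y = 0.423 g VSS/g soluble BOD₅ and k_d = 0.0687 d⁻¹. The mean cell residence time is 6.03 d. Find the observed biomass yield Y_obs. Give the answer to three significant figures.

Y_obs ≈ 0.299 g VSS/g soluble BOD₅

Observed yield with endogenous decay: Y_obs = Y / (1 + k_d·θ_c) = 0.423 / (1 + 0.0687 × 6.03) = 0.423 / 1.414 = 0.2991 g VSS/g soluble BOD₅.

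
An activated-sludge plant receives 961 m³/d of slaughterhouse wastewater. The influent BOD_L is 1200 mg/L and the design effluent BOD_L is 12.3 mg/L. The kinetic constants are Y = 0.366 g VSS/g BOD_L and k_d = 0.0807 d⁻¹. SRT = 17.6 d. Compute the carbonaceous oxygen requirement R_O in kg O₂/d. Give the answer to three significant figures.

Observed yield with endogenous decay: Y_obs = Y / (1 + k_d·θ_c) = 0.366 / (1 + 0.0807 × 17.6) = 0.366 / 2.420 = 0.1512 g VSS/g BOD_L.
Substrate removed = Q·(S₀ − S) = 961 m³/d × (1200 − 12.3) g/m³ = 1.14×10^6 g/d = 1141 kg/d.
Net sludge production P_X = 0.1512 × 1141 = 172.6 kg VSS/d.
R_O = Q·ΔS − 1.42 P_X = 1141 − 245.1 = 896.3 kg O₂/d.

R_O ≈ 896 kg O₂/d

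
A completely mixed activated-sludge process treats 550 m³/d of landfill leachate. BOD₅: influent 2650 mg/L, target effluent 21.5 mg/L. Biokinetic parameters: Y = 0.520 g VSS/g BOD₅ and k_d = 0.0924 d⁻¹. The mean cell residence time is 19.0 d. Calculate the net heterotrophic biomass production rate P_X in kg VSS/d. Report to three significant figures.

P_X ≈ 273 kg VSS/d

Y_obs = Y / (1 + k_d θ_c) = 0.520 / (1 + 0.0924 × 19.0) = 0.520 / 2.756 = 0.1887.
ΔS = 2650 − 21.5 = 2628 mg/L, so the substrate removal rate is 550 × 2628/1000 = 1446 kg BOD₅/d.
Biomass produced: P_X = Y_obs·Q·ΔS = 0.1887 × 1446 ≈ 272.8 kg VSS/d.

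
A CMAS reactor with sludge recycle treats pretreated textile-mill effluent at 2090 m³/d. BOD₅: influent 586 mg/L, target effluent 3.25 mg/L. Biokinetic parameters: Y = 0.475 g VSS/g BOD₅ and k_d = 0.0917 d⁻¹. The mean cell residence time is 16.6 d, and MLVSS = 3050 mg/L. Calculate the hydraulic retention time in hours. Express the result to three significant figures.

Rearranging the biomass balance for a CMAS with decay, V = Y·Q·ΔS·θ_c / [X·(1+k_d θ_c)] = 0.475 × 2090 × (586 − 3.25) × 16.6 / [3050 × (1 + 0.0917 × 16.6)] = 9.6×10^6 / 7693 = 1248 m³.
τ = V/Q = 1248/2090 = 0.5973 d, or 14.34 h.

τ ≈ 14.3 h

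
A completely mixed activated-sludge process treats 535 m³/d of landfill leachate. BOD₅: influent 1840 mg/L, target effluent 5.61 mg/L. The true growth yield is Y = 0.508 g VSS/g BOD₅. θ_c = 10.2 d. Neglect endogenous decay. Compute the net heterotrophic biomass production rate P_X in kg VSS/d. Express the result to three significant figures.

Since k_d ≈ 0, Y_obs = Y = 0.508 g VSS/g BOD₅.
Mass of BOD₅ removed per day: Q(S₀ − S) = 535 × 1834 g/m³ = 981.4 kg/d.
P_X = Y_obs · Q(S₀ − S) = 0.5080 × 981.4 = 498.6 kg VSS/d.

P_X ≈ 499 kg VSS/d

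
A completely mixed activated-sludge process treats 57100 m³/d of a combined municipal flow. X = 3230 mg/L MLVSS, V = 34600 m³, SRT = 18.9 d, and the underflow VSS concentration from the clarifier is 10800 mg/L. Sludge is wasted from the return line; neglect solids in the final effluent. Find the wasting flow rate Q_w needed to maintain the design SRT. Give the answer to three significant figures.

Q_w = (V·X)/(θ_c X_r) = 34600 × 3230 / (18.9 × 10800) = 547.5 m³/d.

Q_w ≈ 548 m³/d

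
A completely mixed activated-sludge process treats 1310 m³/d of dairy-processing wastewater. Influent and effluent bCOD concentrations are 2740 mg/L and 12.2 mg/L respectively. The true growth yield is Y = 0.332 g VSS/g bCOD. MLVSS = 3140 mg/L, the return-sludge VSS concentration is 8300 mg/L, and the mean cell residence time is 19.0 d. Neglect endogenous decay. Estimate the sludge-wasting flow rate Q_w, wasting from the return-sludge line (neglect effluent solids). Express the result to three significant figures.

Q_w ≈ 143 m³/d

V·X = Y·Q·ΔS·θ_c gives V = 0.332 × 1310 × (2740 − 12.2) × 19.0 / 3140 = 7179 m³.
θ_c = V·X/(Q_w·X_r) when wasting from the recycle, so Q_w = V·X/(θ_c·X_r) = 7179 × 3140 / (19.0 × 8300) = 142.9 m³/d.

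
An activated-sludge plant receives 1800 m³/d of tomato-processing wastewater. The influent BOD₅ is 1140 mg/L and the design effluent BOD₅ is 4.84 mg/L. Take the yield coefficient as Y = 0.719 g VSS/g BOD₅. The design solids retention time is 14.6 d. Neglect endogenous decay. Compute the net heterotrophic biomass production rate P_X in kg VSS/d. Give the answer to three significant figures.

P_X ≈ 1470 kg VSS/d

With endogenous decay neglected, the observed yield equals the true yield: Y_obs = Y = 0.719 g VSS/g BOD₅.
Mass of BOD₅ removed per day: Q(S₀ − S) = 1800 × 1135 g/m³ = 2043 kg/d.
So the net sludge growth is P_X = 0.7190 × 2043 = 1469 kg VSS/d.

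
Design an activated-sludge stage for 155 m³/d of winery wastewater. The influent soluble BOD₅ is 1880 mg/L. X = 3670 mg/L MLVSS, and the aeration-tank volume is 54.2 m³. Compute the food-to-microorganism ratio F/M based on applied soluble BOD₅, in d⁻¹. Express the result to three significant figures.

F/M ≈ 1.46 d⁻¹

F/M = Q·S₀ / (V·X) = 155 × 1880 / (54.20 × 3670) = 1.465 g soluble BOD₅·(g VSS·d)⁻¹.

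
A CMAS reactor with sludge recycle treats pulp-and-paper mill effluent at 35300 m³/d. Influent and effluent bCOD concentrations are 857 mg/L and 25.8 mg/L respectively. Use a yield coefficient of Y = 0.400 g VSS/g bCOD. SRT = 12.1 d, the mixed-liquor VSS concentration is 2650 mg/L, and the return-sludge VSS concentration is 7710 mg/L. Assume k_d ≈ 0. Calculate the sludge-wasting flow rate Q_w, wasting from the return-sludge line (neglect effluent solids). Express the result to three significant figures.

Biomass mass balance (decay neglected): V·X = Y·Q·(S₀ − S)·θ_c, so V = 0.400 × 35300 × (857 − 25.8) × 12.1 / 2650 = 53590 m³.
θ_c = V·X/(Q_w·X_r) when wasting from the recycle, so Q_w = V·X/(θ_c·X_r) = 53590 × 2650 / (12.1 × 7710) = 1522 m³/d.

Q_w ≈ 1520 m³/d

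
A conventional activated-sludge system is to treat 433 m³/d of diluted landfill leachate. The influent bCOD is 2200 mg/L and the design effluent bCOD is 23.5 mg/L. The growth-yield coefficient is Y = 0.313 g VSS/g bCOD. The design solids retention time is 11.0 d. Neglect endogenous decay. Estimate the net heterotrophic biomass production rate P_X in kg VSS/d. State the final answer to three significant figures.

Since k_d ≈ 0, Y_obs = Y = 0.313 g VSS/g bCOD.
ΔS = 2200 − 23.5 = 2176 mg/L, so the substrate removal rate is 433 × 2176/1000 = 942.4 kg bCOD/d.
P_X = Y_obs · Q(S₀ − S) = 0.3130 × 942.4 = 295.0 kg VSS/d.

P_X ≈ 295 kg VSS/d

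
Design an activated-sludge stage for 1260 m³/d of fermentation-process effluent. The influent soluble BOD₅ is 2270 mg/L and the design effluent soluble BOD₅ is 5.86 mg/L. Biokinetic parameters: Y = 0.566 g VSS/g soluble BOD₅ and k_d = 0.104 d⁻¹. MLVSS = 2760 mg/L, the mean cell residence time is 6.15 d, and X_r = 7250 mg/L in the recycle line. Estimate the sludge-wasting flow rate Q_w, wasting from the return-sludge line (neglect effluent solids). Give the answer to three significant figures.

Q_w ≈ 136 m³/d

Steady-state biomass mass balance: V·X·(1 + k_d·θ_c) = Y·Q·(S₀ − S)·θ_c, so V = 0.566 × 1260 × (2270 − 5.86) × 6.15 / [2760 × (1 + 0.104 × 6.15)] = 9.93×10^6 / 4525 = 2194 m³.
Wasting from the return line (neglecting effluent solids): Q_w = V·X / (θ_c·X_r) = 2194 × 2760 / (6.15 × 7250) = 135.8 m³/d.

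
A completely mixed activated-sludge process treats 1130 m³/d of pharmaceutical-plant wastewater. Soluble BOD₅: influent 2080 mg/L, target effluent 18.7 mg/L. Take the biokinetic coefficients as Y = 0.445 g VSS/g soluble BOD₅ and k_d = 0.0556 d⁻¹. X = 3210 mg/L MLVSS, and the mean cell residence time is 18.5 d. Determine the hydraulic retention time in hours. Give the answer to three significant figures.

τ ≈ 62.5 h

From the SRT design equation V = Y Q (S₀−S) θ_c / [X (1 + k_d θ_c)] = 0.445 × 1130 × (2080 − 18.7) × 18.5 / [3210 × (1 + 0.0556 × 18.5)] = 1.92×10^7 / 6512 = 2945 m³.
HRT = V/Q = 2945 m³ / 1130 m³·d⁻¹ = 2.606 d × 24 = 62.54 h.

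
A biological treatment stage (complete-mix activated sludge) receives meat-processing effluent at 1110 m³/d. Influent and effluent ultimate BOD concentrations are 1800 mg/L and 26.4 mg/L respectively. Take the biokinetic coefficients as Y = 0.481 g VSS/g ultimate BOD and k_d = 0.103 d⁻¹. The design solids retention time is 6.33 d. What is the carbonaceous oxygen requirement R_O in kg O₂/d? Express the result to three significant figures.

Observed yield with endogenous decay: Y_obs = Y / (1 + k_d·θ_c) = 0.481 / (1 + 0.103 × 6.33) = 0.481 / 1.652 = 0.2912 g VSS/g ultimate BOD.
ΔS = 1800 − 26.4 = 1774 mg/L, so the substrate removal rate is 1110 × 1774/1000 = 1969 kg ultimate BOD/d.
Biomass synthesised: P_X = Y_obs × 1969 = 573.2 kg VSS/d.
R_O = Q·(S₀ − S) − 1.42·P_X = 1969 − 1.42 × 573.2 = 1155 kg O₂/d.

R_O ≈ 1150 kg O₂/d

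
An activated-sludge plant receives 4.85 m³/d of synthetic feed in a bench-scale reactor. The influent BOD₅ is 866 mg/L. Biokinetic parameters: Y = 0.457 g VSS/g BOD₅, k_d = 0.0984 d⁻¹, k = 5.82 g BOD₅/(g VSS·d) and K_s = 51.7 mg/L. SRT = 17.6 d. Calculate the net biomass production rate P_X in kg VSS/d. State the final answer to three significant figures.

P_X ≈ 0.700 kg VSS/d

Effluent substrate depends only on kinetics and SRT: S = K_s(1 + k_d θ_c) / [θ_c(Yk − k_d) − 1] = 51.7 × (1 + 0.0984 × 17.6) / [17.6 × (0.457 × 5.82 − 0.0984) − 1] = 141.2 / 44.08 = 3.204 mg/L.
Correct the yield for decay: Y_obs = Y/(1 + k_d θ_c) = 0.457 / (1 + 0.0984 × 17.6) = 0.457 / 2.732 = 0.1673.
Substrate removed = Q·(S₀ − S) = 4.85 m³/d × (866 − 3.20) g/m³ = 4.18×10^3 g/d = 4.185 kg/d.
Biomass produced: P_X = Y_obs·Q·ΔS = 0.1673 × 4.185 ≈ 0.7000 kg VSS/d.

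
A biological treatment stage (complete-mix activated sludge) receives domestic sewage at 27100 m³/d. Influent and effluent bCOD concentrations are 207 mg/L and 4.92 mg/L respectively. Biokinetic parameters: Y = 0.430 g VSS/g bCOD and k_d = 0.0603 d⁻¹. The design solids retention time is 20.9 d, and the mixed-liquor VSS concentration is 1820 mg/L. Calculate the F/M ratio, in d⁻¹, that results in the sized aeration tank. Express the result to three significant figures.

F/M ≈ 0.258 d⁻¹

From the SRT design equation V = Y Q (S₀−S) θ_c / [X (1 + k_d θ_c)] = 0.430 × 27100 × (207 − 4.92) × 20.9 / [1820 × (1 + 0.0603 × 20.9)] = 4.92×10^7 / 4114 = 11964 m³.
Food-to-microorganism ratio F/M = Q S₀ / (V X) = 27100 × 207 / (11964 × 1820) = 0.2576 d⁻¹.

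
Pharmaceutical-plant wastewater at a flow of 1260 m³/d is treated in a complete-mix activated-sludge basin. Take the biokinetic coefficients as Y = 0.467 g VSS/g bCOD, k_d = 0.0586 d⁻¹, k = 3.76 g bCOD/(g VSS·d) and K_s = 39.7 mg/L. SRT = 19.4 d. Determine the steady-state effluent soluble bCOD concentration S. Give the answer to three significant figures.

S ≈ 2.66 mg/L

Effluent substrate depends only on kinetics and SRT: S = K_s(1 + k_d θ_c) / [θ_c(Yk − k_d) − 1] = 39.7 × (1 + 0.0586 × 19.4) / [19.4 × (0.467 × 3.76 − 0.0586) − 1] = 84.83 / 31.93 = 2.657 mg/L.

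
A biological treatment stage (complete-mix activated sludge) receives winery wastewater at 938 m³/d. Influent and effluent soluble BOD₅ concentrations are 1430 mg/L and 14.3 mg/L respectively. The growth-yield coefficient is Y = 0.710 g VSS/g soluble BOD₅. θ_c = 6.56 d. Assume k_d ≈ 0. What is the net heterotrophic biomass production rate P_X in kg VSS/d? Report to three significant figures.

No decay correction is needed, so Y_obs = Y = 0.710.
Substrate removed = Q·(S₀ − S) = 938 m³/d × (1430 − 14.3) g/m³ = 1.33×10^6 g/d = 1328 kg/d.
P_X = Y_obs · Q(S₀ − S) = 0.7100 × 1328 = 942.8 kg VSS/d.

P_X ≈ 943 kg VSS/d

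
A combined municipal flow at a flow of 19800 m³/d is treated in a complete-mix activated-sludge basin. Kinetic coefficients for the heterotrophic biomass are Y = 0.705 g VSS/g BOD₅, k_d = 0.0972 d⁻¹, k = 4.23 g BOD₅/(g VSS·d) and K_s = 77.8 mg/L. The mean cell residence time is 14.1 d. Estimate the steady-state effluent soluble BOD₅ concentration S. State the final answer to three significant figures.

Effluent substrate depends only on kinetics and SRT: S = K_s(1 + k_d θ_c) / [θ_c(Yk − k_d) − 1] = 77.8 × (1 + 0.0972 × 14.1) / [14.1 × (0.705 × 4.23 − 0.0972) − 1] = 184.4 / 39.68 = 4.648 mg/L.

S ≈ 4.65 mg/L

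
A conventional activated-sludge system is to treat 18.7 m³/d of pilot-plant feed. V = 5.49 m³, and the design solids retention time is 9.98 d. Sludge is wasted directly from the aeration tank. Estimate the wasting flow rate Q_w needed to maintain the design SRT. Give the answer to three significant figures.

Q_w ≈ 0.550 m³/d

With mixed-liquor wasting, θ_c = V/Q_w, so Q_w = V/θ_c = 5.490/9.98 = 0.5501 m³/d.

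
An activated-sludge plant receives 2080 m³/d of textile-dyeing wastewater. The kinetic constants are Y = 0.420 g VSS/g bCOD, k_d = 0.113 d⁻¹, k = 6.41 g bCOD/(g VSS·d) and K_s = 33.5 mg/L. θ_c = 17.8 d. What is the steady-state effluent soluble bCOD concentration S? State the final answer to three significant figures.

Effluent substrate depends only on kinetics and SRT: S = K_s(1 + k_d θ_c) / [θ_c(Yk − k_d) − 1] = 33.5 × (1 + 0.113 × 17.8) / [17.8 × (0.420 × 6.41 − 0.113) − 1] = 100.9 / 44.91 = 2.246 mg/L.

S ≈ 2.25 mg/L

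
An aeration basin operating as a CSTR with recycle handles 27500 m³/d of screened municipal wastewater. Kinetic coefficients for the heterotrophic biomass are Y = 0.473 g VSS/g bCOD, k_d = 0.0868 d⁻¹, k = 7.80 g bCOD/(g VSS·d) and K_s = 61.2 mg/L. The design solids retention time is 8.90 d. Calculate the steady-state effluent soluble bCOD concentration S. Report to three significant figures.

Effluent substrate depends only on kinetics and SRT: S = K_s(1 + k_d θ_c) / [θ_c(Yk − k_d) − 1] = 61.2 × (1 + 0.0868 × 8.90) / [8.90 × (0.473 × 7.80 − 0.0868) − 1] = 108.5 / 31.06 = 3.492 mg/L.

S ≈ 3.49 mg/L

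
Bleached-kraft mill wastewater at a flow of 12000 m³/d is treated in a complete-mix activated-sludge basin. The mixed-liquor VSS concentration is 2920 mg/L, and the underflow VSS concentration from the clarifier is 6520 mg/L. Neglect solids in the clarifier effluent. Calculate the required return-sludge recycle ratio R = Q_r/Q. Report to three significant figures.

R ≈ 0.811

R = Q_r/Q = X/(X_r − X) = 2920 / (6520 − 2920) = 0.8111.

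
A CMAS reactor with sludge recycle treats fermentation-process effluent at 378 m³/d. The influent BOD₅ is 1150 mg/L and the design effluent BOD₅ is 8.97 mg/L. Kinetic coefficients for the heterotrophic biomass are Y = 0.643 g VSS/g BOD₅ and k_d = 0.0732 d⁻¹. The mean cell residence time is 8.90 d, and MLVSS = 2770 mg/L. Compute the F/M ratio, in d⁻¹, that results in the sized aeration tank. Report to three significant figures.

Steady-state biomass mass balance: V·X·(1 + k_d·θ_c) = Y·Q·(S₀ − S)·θ_c, so V = 0.643 × 378 × (1150 − 8.97) × 8.90 / [2770 × (1 + 0.0732 × 8.90)] = 2.47×10^6 / 4575 = 539.6 m³.
F/M = applied load / biomass = Q·S₀/(V·X) = 378 × 1150 / (539.6 × 2770) = 0.2909 d⁻¹.

F/M ≈ 0.291 d⁻¹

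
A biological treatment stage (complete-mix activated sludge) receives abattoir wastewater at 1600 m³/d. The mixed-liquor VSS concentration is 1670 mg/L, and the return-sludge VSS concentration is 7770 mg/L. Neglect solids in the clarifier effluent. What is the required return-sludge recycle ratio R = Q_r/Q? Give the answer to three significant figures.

R ≈ 0.274

Mass balance around the secondary clarifier (neglecting effluent solids): R = X / (X_r − X) = 1670 / (7770 − 1670) = 0.2738.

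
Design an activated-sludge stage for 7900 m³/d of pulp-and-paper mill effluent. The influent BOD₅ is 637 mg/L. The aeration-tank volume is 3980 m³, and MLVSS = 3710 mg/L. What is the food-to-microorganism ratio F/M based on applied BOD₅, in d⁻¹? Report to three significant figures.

F/M ≈ 0.341 d⁻¹

F/M = applied load / biomass = Q·S₀/(V·X) = 7900 × 637 / (3980 × 3710) = 0.3408 d⁻¹.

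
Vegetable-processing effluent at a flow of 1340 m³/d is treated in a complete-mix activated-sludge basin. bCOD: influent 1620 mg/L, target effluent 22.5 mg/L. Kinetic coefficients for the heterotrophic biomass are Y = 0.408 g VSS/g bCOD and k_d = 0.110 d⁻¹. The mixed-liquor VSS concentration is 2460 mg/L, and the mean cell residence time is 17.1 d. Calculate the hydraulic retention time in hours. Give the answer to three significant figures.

τ ≈ 37.7 h

Steady-state biomass mass balance: V·X·(1 + k_d·θ_c) = Y·Q·(S₀ − S)·θ_c, so V = 0.408 × 1340 × (1620 − 22.5) × 17.1 / [2460 × (1 + 0.110 × 17.1)] = 1.49×10^7 / 7087 = 2107 m³.
HRT = V/Q = 2107 m³ / 1340 m³·d⁻¹ = 1.573 d × 24 = 37.74 h.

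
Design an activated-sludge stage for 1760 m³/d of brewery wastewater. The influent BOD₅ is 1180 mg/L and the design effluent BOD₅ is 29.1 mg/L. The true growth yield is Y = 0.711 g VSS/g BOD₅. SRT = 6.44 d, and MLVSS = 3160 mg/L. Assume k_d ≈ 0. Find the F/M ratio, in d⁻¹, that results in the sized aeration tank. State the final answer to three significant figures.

F/M ≈ 0.224 d⁻¹

V·X = Y·Q·ΔS·θ_c gives V = 0.711 × 1760 × (1180 − 29.1) × 6.44 / 3160 = 2935 m³.
F/M = Q·S₀ / (V·X) = 1760 × 1180 / (2935 × 3160) = 0.2239 g BOD₅·(g VSS·d)⁻¹.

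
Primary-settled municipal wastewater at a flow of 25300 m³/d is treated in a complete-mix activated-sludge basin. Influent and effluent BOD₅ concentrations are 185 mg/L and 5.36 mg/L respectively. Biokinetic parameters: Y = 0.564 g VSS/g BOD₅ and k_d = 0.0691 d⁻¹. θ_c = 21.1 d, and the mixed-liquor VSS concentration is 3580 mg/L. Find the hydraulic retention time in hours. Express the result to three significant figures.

Rearranging the biomass balance for a CMAS with decay, V = Y·Q·ΔS·θ_c / [X·(1+k_d θ_c)] = 0.564 × 25300 × (185 − 5.36) × 21.1 / [3580 × (1 + 0.0691 × 21.1)] = 5.41×10^7 / 8800 = 6146 m³.
Hydraulic retention time τ = V/Q = 6146 / 25300 = 0.2429 d = 5.831 h.

τ ≈ 5.83 h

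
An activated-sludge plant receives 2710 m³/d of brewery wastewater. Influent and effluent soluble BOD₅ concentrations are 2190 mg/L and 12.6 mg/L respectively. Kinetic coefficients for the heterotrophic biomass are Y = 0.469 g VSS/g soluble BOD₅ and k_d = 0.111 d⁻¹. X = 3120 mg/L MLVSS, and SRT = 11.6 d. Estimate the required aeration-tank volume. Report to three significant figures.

V ≈ 4500 m³

Rearranging the biomass balance for a CMAS with decay, V = Y·Q·ΔS·θ_c / [X·(1+k_d θ_c)] = 0.469 × 2710 × (2190 − 12.6) × 11.6 / [3120 × (1 + 0.111 × 11.6)] = 3.21×10^7 / 7137 = 4498 m³.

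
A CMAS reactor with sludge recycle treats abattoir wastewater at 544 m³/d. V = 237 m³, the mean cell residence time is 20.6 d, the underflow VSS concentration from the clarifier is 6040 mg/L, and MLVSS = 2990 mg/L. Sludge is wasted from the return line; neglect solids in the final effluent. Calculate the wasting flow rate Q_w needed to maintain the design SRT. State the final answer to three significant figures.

Q_w ≈ 5.70 m³/d

Wasting from the return line (neglecting effluent solids): Q_w = V·X / (θ_c·X_r) = 237.0 × 2990 / (20.6 × 6040) = 5.695 m³/d.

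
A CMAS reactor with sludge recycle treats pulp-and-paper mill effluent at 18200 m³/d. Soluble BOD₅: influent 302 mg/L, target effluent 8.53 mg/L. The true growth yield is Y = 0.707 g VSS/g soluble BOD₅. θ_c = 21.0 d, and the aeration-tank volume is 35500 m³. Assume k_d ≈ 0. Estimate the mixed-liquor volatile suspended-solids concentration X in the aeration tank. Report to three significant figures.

From V·X = Y·Q·(S₀ − S)·θ_c (decay neglected): X = 0.707 × 18200 × (302 − 8.53) × 21.0 / 35500 = 2234 mg/L.

X ≈ 2230 mg/L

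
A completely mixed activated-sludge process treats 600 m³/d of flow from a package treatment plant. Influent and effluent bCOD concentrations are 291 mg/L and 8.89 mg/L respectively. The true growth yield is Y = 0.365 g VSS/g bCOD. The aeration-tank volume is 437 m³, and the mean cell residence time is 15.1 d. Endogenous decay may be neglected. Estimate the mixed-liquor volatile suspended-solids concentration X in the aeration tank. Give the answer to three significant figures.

X ≈ 2130 mg/L

From V·X = Y·Q·(S₀ − S)·θ_c (decay neglected): X = 0.365 × 600 × (291 − 8.89) × 15.1 / 437 = 2135 mg/L.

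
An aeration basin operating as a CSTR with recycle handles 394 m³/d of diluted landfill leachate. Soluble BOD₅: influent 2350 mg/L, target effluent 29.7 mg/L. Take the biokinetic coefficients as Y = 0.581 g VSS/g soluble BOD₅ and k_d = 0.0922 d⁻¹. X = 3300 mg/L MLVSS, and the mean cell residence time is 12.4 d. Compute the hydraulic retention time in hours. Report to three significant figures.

τ ≈ 56.7 h

Rearranging the biomass balance for a CMAS with decay, V = Y·Q·ΔS·θ_c / [X·(1+k_d θ_c)] = 0.581 × 394 × (2350 − 29.7) × 12.4 / [3300 × (1 + 0.0922 × 12.4)] = 6.59×10^6 / 7073 = 931.2 m³.
Hydraulic retention time τ = V/Q = 931.2 / 394 = 2.363 d = 56.72 h.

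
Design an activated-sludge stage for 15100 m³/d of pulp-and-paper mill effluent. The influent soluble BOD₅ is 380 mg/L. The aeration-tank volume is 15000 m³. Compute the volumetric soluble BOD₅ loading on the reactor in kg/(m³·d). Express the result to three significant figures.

L_v = Q S₀ / V = 15100 × 380 × 10⁻³ / 15000 = 0.3825 kg/(m³·d).

L_v ≈ 0.383 kg soluble BOD₅/(m³·d)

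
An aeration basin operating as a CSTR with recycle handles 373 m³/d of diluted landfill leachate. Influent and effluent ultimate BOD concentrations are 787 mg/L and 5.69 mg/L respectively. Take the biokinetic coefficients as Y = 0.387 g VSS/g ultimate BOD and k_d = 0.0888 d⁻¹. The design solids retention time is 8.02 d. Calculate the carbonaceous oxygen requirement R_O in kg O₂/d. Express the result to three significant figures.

R_O ≈ 198 kg O₂/d

Y_obs = Y / (1 + k_d θ_c) = 0.387 / (1 + 0.0888 × 8.02) = 0.387 / 1.712 = 0.2260.
Substrate removed = Q·(S₀ − S) = 373 m³/d × (787 − 5.69) g/m³ = 2.91×10^5 g/d = 291.4 kg/d.
Biomass synthesised: P_X = Y_obs × 291.4 = 65.87 kg VSS/d.
R_O = Q·(S₀ − S) − 1.42·P_X = 291.4 − 1.42 × 65.87 = 197.9 kg O₂/d.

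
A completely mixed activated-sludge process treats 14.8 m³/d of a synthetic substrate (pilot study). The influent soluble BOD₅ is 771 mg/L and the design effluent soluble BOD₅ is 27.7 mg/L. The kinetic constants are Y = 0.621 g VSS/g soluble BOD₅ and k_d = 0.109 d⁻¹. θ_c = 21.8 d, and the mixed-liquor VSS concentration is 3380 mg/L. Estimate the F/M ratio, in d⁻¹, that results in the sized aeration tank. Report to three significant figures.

Rearranging the biomass balance for a CMAS with decay, V = Y·Q·ΔS·θ_c / [X·(1+k_d θ_c)] = 0.621 × 14.8 × (771 − 27.7) × 21.8 / [3380 × (1 + 0.109 × 21.8)] = 1.49×10^5 / 11412 = 13.05 m³.
F/M = Q·S₀ / (V·X) = 14.8 × 771 / (13.05 × 3380) = 0.2587 g soluble BOD₅·(g VSS·d)⁻¹.

F/M ≈ 0.259 d⁻¹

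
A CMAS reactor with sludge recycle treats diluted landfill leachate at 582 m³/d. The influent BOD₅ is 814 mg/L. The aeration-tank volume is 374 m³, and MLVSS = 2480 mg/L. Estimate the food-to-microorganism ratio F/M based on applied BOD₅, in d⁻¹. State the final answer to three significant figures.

F/M ≈ 0.511 d⁻¹

F/M = Q·S₀ / (V·X) = 582 × 814 / (374.0 × 2480) = 0.5108 g BOD₅·(g VSS·d)⁻¹.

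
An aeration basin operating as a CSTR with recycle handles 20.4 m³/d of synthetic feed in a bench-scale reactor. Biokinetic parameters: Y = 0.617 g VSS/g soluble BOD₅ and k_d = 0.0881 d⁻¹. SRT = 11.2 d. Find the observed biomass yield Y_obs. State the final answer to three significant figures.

The observed yield is Y_obs = Y/(1 + k_d·θ_c) = 0.617 / (1 + 0.0881 × 11.2) = 0.617 / 1.987 = 0.3106 g VSS per g soluble BOD₅ removed.

Y_obs ≈ 0.311 g VSS/g soluble BOD₅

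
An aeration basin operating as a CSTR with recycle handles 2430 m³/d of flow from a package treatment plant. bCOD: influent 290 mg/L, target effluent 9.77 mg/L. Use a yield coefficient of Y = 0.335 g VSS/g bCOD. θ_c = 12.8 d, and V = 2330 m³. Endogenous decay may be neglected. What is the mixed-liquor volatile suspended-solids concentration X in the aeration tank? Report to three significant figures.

X ≈ 1250 mg/L

Without decay, X = Y Q (S₀−S) θ_c / V = 0.335 × 2430 × (290 − 9.77) × 12.8 / 2330 = 1253 mg/L.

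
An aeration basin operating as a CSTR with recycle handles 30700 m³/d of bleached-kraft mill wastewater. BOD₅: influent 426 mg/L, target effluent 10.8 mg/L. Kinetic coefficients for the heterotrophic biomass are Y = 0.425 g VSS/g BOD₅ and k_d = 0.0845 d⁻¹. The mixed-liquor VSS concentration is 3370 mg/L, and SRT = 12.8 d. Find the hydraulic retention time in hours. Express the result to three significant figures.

τ ≈ 7.73 h

Steady-state biomass mass balance: V·X·(1 + k_d·θ_c) = Y·Q·(S₀ − S)·θ_c, so V = 0.425 × 30700 × (426 − 10.8) × 12.8 / [3370 × (1 + 0.0845 × 12.8)] = 6.93×10^7 / 7015 = 9885 m³.
τ = V/Q = 9885/30700 = 0.3220 d, or 7.728 h.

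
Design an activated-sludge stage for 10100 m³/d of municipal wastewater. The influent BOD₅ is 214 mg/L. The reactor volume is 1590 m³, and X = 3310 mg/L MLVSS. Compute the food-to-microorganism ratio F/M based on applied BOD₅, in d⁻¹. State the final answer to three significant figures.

F/M ≈ 0.411 d⁻¹

Food-to-microorganism ratio F/M = Q S₀ / (V X) = 10100 × 214 / (1590 × 3310) = 0.4107 d⁻¹.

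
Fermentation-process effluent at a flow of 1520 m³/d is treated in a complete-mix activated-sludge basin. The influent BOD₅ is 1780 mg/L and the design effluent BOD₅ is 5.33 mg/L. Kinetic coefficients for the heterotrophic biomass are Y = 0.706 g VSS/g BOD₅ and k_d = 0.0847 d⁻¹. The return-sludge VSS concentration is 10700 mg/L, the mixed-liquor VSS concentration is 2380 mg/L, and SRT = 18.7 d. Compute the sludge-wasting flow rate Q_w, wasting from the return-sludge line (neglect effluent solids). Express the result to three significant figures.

Q_w ≈ 68.9 m³/d

From the SRT design equation V = Y Q (S₀−S) θ_c / [X (1 + k_d θ_c)] = 0.706 × 1520 × (1780 − 5.33) × 18.7 / [2380 × (1 + 0.0847 × 18.7)] = 3.56×10^7 / 6150 = 5791 m³.
Wasting from the return line (neglecting effluent solids): Q_w = V·X / (θ_c·X_r) = 5791 × 2380 / (18.7 × 10700) = 68.88 m³/d.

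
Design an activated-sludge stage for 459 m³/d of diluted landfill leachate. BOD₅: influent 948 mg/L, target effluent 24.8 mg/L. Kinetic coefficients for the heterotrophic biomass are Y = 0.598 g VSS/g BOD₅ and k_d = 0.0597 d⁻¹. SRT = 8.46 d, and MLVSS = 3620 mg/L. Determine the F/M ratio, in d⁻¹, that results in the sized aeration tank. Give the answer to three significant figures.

F/M ≈ 0.305 d⁻¹

Steady-state biomass mass balance: V·X·(1 + k_d·θ_c) = Y·Q·(S₀ − S)·θ_c, so V = 0.598 × 459 × (948 − 24.8) × 8.46 / [3620 × (1 + 0.0597 × 8.46)] = 2.14×10^6 / 5448 = 393.5 m³.
Food-to-microorganism ratio F/M = Q S₀ / (V X) = 459 × 948 / (393.5 × 3620) = 0.3055 d⁻¹.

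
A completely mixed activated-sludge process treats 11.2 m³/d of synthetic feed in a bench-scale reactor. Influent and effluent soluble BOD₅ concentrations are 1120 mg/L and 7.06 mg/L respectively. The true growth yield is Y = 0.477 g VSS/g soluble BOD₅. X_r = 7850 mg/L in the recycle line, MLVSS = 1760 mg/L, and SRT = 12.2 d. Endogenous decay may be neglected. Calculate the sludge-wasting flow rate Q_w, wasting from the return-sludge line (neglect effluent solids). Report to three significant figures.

With k_d = 0 the design equation reduces to V = Y Q (S₀−S) θ_c / X = 0.477 × 11.2 × (1120 − 7.06) × 12.2 / 1760 = 41.22 m³.
Q_w = (V·X)/(θ_c X_r) = 41.22 × 1760 / (12.2 × 7850) = 0.7574 m³/d.

Q_w ≈ 0.757 m³/d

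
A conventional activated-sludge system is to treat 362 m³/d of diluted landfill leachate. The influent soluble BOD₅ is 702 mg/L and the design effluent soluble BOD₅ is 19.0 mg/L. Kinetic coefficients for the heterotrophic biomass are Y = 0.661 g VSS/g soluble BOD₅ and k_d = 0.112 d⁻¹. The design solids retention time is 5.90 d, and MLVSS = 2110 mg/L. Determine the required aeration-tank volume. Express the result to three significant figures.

V ≈ 275 m³

Steady-state biomass mass balance: V·X·(1 + k_d·θ_c) = Y·Q·(S₀ − S)·θ_c, so V = 0.661 × 362 × (702 − 19.0) × 5.90 / [2110 × (1 + 0.112 × 5.90)] = 9.64×10^5 / 3504 = 275.2 m³.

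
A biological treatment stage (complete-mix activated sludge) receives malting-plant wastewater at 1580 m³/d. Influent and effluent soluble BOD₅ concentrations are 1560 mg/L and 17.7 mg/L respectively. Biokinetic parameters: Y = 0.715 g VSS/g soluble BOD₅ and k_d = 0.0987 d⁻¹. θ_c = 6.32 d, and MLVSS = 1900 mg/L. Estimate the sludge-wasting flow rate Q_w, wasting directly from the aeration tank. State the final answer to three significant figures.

From the SRT design equation V = Y Q (S₀−S) θ_c / [X (1 + k_d θ_c)] = 0.715 × 1580 × (1560 − 17.7) × 6.32 / [1900 × (1 + 0.0987 × 6.32)] = 1.1×10^7 / 3085 = 3569 m³.
With mixed-liquor wasting, θ_c = V/Q_w, so Q_w = V/θ_c = 3569/6.32 = 564.7 m³/d.

Q_w ≈ 565 m³/d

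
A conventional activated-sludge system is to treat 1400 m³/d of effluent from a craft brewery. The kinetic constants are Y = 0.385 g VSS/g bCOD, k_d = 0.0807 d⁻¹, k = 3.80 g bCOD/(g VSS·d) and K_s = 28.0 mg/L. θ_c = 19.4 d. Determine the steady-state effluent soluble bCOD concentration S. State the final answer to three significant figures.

S ≈ 2.78 mg/L

From the Monod/SRT balance for a CMAS, S = K_s·(1+k_d θ_c)/[θ_c·(Y k − k_d) − 1] = 28.0 × (1 + 0.0807 × 19.4) / [19.4 × (0.385 × 3.80 − 0.0807) − 1] = 71.84 / 25.82 = 2.783 mg/L.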